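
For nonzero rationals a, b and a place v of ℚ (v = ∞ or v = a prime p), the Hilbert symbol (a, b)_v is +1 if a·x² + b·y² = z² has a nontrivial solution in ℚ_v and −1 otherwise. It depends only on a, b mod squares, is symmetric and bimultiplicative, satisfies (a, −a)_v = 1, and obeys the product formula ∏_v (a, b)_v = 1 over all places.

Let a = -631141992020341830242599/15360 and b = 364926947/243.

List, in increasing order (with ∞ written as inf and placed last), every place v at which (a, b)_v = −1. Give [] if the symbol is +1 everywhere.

[11, 31]

Mod squares: a ≡ -465, b ≡ 7161. Check v ∈ {∞, 2, 3, 5, 7, 11, 17, 23, 31}.
v=7: a=7^2·(≡1), b=7^1·(≡1) mod 7; (1|7)=+1, (1|7)=+1; (−1)^{2·1·3}·(+1)^1·(+1)^2 = +1.
v=31: a=31^3·(≡1), b=31^1·(≡2) mod 31; (1|31)=+1, (2|31)=+1; (−1)^{3·1·15}·(+1)^1·(+1)^3 = -1.
v=17: a=17^6·(≡6), b=17^2·(≡13) mod 17; (6|17)=-1, (13|17)=+1; (−1)^{6·2·8}·(-1)^2·(+1)^6 = +1.
v=5: a=5^-1·(≡3), b=5^0·(≡4) mod 5; (3|5)=-1, (4|5)=+1; (−1)^{-1·0·2}·(-1)^0·(+1)^-1 = +1.
v=2: v_2(a)=-10, v_2(b)=0; units ≡ 7, 1 (mod 8); ε·ε+αω+βω = 1·0+-10·0+0·0 ≡ 0  ⇒  (a,b)_2 = +1.
v=3: a=3^-1·(≡1), b=3^-5·(≡2) mod 3; (1|3)=+1, (2|3)=-1; (−1)^{-1·-5·1}·(+1)^-5·(-1)^-1 = +1.
v=∞: -465 < 0 and 7161 > 0  ⇒  (a,b)_∞ = +1.
v=23: a=23^6·(≡2), b=23^2·(≡18) mod 23; (2|23)=+1, (18|23)=+1; (−1)^{6·2·11}·(+1)^2·(+1)^6 = +1.
v=11: a=11^2·(≡6), b=11^1·(≡2) mod 11; (6|11)=-1, (2|11)=-1; (−1)^{2·1·5}·(-1)^1·(-1)^2 = -1.
Ram(-465, 7161) = {11, 31}; no ℚ_11-point on the conic.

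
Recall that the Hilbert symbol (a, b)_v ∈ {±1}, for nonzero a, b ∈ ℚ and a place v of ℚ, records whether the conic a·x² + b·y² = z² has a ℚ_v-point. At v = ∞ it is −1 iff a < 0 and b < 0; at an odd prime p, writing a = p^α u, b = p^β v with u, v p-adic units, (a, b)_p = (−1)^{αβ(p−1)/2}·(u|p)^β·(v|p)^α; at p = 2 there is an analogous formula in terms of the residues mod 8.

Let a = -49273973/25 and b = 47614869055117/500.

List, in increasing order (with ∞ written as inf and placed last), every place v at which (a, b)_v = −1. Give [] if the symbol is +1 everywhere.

(a, b) ≡ (-136493, 9831185) mod (ℚ^×)²; places V = {2, 5, 7, 13, 17, 19, 31, 37, 41, ∞}.
(a,b)_13: α=0, u≡8; β=1, v≡3 (mod 13); (8|13)=-1, (3|13)=+1; sign (−1)^0·-1^1·+1^0 = -1.
(a,b)_41: α=0, u≡39; β=1, v≡24 (mod 41); (39|41)=+1, (24|41)=-1; sign (−1)^0·+1^1·-1^0 = +1.
(a,b)_19: α=2, u≡10; β=2, v≡15 (mod 19); (10|19)=-1, (15|19)=-1; sign (−1)^0·-1^2·-1^2 = +1.
(a,b)_31: α=1, u≡24; β=1, v≡16 (mod 31); (24|31)=-1, (16|31)=+1; sign (−1)^1·-1^1·+1^1 = +1.
(a,b)_37: α=1, u≡36; β=2, v≡9 (mod 37); (36|37)=+1, (9|37)=+1; sign (−1)^0·+1^2·+1^1 = +1.
(a,b)_∞: sgn(-136493)=−, sgn(9831185)=+, so +1.
(a,b)_2: α=0, β=-2; u≡3, v≡1 (mod 8); ε(u)ε(v)=1·0, αω(v)=0·0, βω(u)=-2·1; sum ≡ 0  ⇒  +1.
(a,b)_5: α=-2, u≡2; β=-3, v≡3 (mod 5); (2|5)=-1, (3|5)=-1; sign (−1)^0·-1^-3·-1^-2 = -1.
(a,b)_17: α=1, u≡6; β=1, v≡4 (mod 17); (6|17)=-1, (4|17)=+1; sign (−1)^0·-1^1·+1^1 = -1.
(a,b)_7: α=1, u≡3; β=3, v≡6 (mod 7); (3|7)=-1, (6|7)=-1; sign (−1)^1·-1^3·-1^1 = -1.
(-136493, 9831185 / ℚ) ramifies at {5, 7, 13, 17}: a division algebra.

[5, 7, 13, 17]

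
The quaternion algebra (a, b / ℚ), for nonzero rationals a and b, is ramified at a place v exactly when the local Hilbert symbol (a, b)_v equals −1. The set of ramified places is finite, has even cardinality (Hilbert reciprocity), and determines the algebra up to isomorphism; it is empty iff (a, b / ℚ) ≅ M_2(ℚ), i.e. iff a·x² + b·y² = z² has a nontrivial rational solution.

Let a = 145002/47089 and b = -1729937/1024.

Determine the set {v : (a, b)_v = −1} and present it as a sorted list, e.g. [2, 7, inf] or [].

(a, b) ≡ (858, -17) mod (ℚ^×)²; places V = {2, 3, 7, 11, 13, 17, 29, 31, ∞}.
(a,b)_∞: sgn(858)=+, sgn(-17)=−, so +1.
(a,b)_17: α=0, u≡8; β=1, v≡13 (mod 17); (8|17)=+1, (13|17)=+1; sign (−1)^0·+1^1·+1^0 = +1.
(a,b)_2: α=1, β=-10; u≡5, v≡7 (mod 8); ε(u)ε(v)=0·1, αω(v)=1·0, βω(u)=-10·1; sum ≡ 0  ⇒  +1.
(a,b)_3: α=1, u≡1; β=0, v≡1 (mod 3); (1|3)=+1, (1|3)=+1; sign (−1)^0·+1^0·+1^1 = +1.
(a,b)_11: α=1, u≡9; β=2, v≡3 (mod 11); (9|11)=+1, (3|11)=+1; sign (−1)^0·+1^2·+1^1 = +1.
(a,b)_31: α=-2, u≡6; β=0, v≡18 (mod 31); (6|31)=-1, (18|31)=+1; sign (−1)^0·-1^0·+1^-2 = +1.
(a,b)_7: α=-2, u≡2; β=0, v≡4 (mod 7); (2|7)=+1, (4|7)=+1; sign (−1)^0·+1^0·+1^-2 = +1.
(a,b)_29: α=0, u≡8; β=2, v≡26 (mod 29); (8|29)=-1, (26|29)=-1; sign (−1)^0·-1^2·-1^0 = +1.
(a,b)_13: α=3, u≡9; β=0, v≡9 (mod 13); (9|13)=+1, (9|13)=+1; sign (−1)^0·+1^0·+1^3 = +1.
Every local symbol is +1, so the conic 858·x² + -17·y² = z² has ℚ_v-points for all v and hence a ℚ-point; (a, b / ℚ) ≅ M_2(ℚ).

[]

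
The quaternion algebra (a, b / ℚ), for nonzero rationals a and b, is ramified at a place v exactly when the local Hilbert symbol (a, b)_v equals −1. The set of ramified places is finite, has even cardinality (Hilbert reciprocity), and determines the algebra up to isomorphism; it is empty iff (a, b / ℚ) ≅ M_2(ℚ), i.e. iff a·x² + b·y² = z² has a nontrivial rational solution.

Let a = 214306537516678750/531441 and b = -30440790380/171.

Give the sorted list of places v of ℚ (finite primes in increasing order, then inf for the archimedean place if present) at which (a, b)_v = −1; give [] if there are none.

(a, b) ≡ (286, -2945) mod (ℚ^×)²; places V = {2, 3, 5, 7, 11, 13, 19, 31, ∞}.
(a,b)_11: α=3, u≡5; β=2, v≡3 (mod 11); (5|11)=+1, (3|11)=+1; sign (−1)^0·+1^2·+1^3 = +1.
(a,b)_13: α=5, u≡4; β=2, v≡7 (mod 13); (4|13)=+1, (7|13)=-1; sign (−1)^0·+1^2·-1^5 = -1.
(a,b)_2: α=1, β=2; u≡7, v≡7 (mod 8); ε(u)ε(v)=1·1, αω(v)=1·0, βω(u)=2·0; sum ≡ 1  ⇒  -1.
(a,b)_∞: sgn(286)=+, sgn(-2945)=−, so +1.
(a,b)_31: α=2, u≡10; β=1, v≡22 (mod 31); (10|31)=+1, (22|31)=-1; sign (−1)^0·+1^1·-1^2 = +1.
(a,b)_7: α=0, u≡3; β=4, v≡2 (mod 7); (3|7)=-1, (2|7)=+1; sign (−1)^0·-1^4·+1^0 = +1.
(a,b)_5: α=4, u≡1; β=1, v≡4 (mod 5); (1|5)=+1, (4|5)=+1; sign (−1)^0·+1^1·+1^4 = +1.
(a,b)_19: α=2, u≡1; β=-1, v≡4 (mod 19); (1|19)=+1, (4|19)=+1; sign (−1)^0·+1^-1·+1^2 = +1.
(a,b)_3: α=-12, u≡1; β=-2, v≡1 (mod 3); (1|3)=+1, (1|3)=+1; sign (−1)^0·+1^-2·+1^-12 = +1.
(286, -2945 / ℚ) ramifies at {2, 13}: a division algebra.

[2, 13]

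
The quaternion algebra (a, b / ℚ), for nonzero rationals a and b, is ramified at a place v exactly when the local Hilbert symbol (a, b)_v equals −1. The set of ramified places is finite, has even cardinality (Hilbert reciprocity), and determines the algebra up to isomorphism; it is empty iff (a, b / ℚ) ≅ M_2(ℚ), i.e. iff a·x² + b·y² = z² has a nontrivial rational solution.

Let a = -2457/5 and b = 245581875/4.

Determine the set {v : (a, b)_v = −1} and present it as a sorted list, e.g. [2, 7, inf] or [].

[2, 3, 11, 13]

(a, b) ≡ (-1365, 11) mod (ℚ^×)²; places V = {2, 3, 5, 7, 11, 13, ∞}.
(a,b)_2: α=0, β=-2; u≡3, v≡3 (mod 8); ε(u)ε(v)=1·1, αω(v)=0·1, βω(u)=-2·1; sum ≡ 1  ⇒  -1.
(a,b)_5: α=-1, u≡3; β=4, v≡4 (mod 5); (3|5)=-1, (4|5)=+1; sign (−1)^0·-1^4·+1^-1 = +1.
(a,b)_3: α=3, u≡1; β=6, v≡2 (mod 3); (1|3)=+1, (2|3)=-1; sign (−1)^0·+1^6·-1^3 = -1.
(a,b)_7: α=1, u≡4; β=2, v≡2 (mod 7); (4|7)=+1, (2|7)=+1; sign (−1)^0·+1^2·+1^1 = +1.
(a,b)_11: α=0, u≡8; β=1, v≡9 (mod 11); (8|11)=-1, (9|11)=+1; sign (−1)^0·-1^1·+1^0 = -1.
(a,b)_13: α=1, u≡9; β=0, v≡8 (mod 13); (9|13)=+1, (8|13)=-1; sign (−1)^0·+1^0·-1^1 = -1.
(a,b)_∞: sgn(-1365)=−, sgn(11)=+, so +1.
|Ram(-1365, 11)| = 4, even; anisotropic at {2, 3, 11, 13}.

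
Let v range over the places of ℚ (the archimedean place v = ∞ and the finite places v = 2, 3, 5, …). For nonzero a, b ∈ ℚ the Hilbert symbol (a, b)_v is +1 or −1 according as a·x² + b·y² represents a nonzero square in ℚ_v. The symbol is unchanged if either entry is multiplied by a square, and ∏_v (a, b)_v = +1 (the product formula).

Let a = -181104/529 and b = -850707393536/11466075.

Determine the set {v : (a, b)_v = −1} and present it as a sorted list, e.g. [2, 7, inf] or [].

[3, 7, 11, inf]

(a, b) ≡ (-231, -57057) mod (ℚ^×)²; places V = {2, 3, 5, 7, 11, 13, 17, 19, 23, ∞}.
(a,b)_19: α=0, u≡5; β=3, v≡12 (mod 19); (5|19)=+1, (12|19)=-1; sign (−1)^0·+1^3·-1^0 = +1.
(a,b)_5: α=0, u≡4; β=-2, v≡3 (mod 5); (4|5)=+1, (3|5)=-1; sign (−1)^0·+1^-2·-1^0 = +1.
(a,b)_17: α=0, u≡7; β=-2, v≡14 (mod 17); (7|17)=-1, (14|17)=-1; sign (−1)^0·-1^-2·-1^0 = +1.
(a,b)_11: α=1, u≡3; β=3, v≡3 (mod 11); (3|11)=+1, (3|11)=+1; sign (−1)^1·+1^3·+1^1 = -1.
(a,b)_13: α=0, u≡10; β=1, v≡6 (mod 13); (10|13)=+1, (6|13)=-1; sign (−1)^0·+1^1·-1^0 = +1.
(a,b)_7: α=3, u≡1; β=1, v≡1 (mod 7); (1|7)=+1, (1|7)=+1; sign (−1)^1·+1^1·+1^3 = -1.
(a,b)_∞: sgn(-231)=−, sgn(-57057)=−, so -1.
(a,b)_3: α=1, u≡1; β=-1, v≡1 (mod 3); (1|3)=+1, (1|3)=+1; sign (−1)^1·+1^-1·+1^1 = -1.
(a,b)_2: α=4, β=10; u≡1, v≡7 (mod 8); ε(u)ε(v)=0·1, αω(v)=4·0, βω(u)=10·0; sum ≡ 0  ⇒  +1.
(a,b)_23: α=-2, u≡21; β=-2, v≡3 (mod 23); (21|23)=-1, (3|23)=+1; sign (−1)^0·-1^-2·+1^-2 = +1.
(-231, -57057 / ℚ) ramifies at {3, 7, 11, ∞}: a division algebra.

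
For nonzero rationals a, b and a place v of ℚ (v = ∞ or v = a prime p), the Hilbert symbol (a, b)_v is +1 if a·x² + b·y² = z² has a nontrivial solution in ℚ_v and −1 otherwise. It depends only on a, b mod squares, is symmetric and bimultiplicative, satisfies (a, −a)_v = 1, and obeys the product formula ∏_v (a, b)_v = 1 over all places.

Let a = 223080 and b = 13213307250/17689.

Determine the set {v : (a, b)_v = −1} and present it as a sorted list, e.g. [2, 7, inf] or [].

Mod squares: a ≡ 330, b ≡ 4290. Check v ∈ {∞, 2, 3, 5, 7, 11, 13, 19}.
v=5: a=5^1·(≡1), b=5^3·(≡2) mod 5; (1|5)=+1, (2|5)=-1; (−1)^{1·3·2}·(+1)^3·(-1)^1 = -1.
v=13: a=13^2·(≡7), b=13^3·(≡11) mod 13; (7|13)=-1, (11|13)=-1; (−1)^{2·3·6}·(-1)^3·(-1)^2 = -1.
v=2: v_2(a)=3, v_2(b)=1; units ≡ 5, 1 (mod 8); ε·ε+αω+βω = 0·0+3·0+1·1 ≡ 1  ⇒  (a,b)_2 = -1.
v=∞: 330 > 0 and 4290 > 0  ⇒  (a,b)_∞ = +1.
v=7: a=7^0·(≡4), b=7^-2·(≡6) mod 7; (4|7)=+1, (6|7)=-1; (−1)^{0·-2·3}·(+1)^-2·(-1)^0 = +1.
v=19: a=19^0·(≡1), b=19^-2·(≡15) mod 19; (1|19)=+1, (15|19)=-1; (−1)^{0·-2·9}·(+1)^-2·(-1)^0 = +1.
v=3: a=3^1·(≡2), b=3^7·(≡2) mod 3; (2|3)=-1, (2|3)=-1; (−1)^{1·7·1}·(-1)^7·(-1)^1 = -1.
v=11: a=11^1·(≡7), b=11^1·(≡4) mod 11; (7|11)=-1, (4|11)=+1; (−1)^{1·1·5}·(-1)^1·(+1)^1 = +1.
(330, 4290 / ℚ) ramifies at {2, 3, 5, 13}: a division algebra.

[2, 3, 5, 13]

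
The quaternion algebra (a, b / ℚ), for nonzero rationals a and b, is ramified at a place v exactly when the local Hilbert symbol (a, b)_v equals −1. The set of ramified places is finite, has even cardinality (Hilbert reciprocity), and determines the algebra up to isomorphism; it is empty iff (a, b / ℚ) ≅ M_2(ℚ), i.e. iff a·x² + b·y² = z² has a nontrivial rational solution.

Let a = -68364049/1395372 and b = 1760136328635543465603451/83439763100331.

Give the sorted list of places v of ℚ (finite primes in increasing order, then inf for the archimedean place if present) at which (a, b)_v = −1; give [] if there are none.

[3, 13]

Mod squares: a ≡ -1443, b ≡ 466089. Check v ∈ {∞, 2, 3, 7, 11, 13, 17, 19, 29, 31, 37}.
v=37: a=37^1·(≡5), b=37^3·(≡18) mod 37; (5|37)=-1, (18|37)=-1; (−1)^{1·3·18}·(-1)^3·(-1)^1 = +1.
v=31: a=31^-2·(≡18), b=31^-4·(≡1) mod 31; (18|31)=+1, (1|31)=+1; (−1)^{-2·-4·15}·(+1)^-4·(+1)^-2 = +1.
v=3: a=3^-1·(≡2), b=3^-1·(≡2) mod 3; (2|3)=-1, (2|3)=-1; (−1)^{-1·-1·1}·(-1)^-1·(-1)^-1 = -1.
v=29: a=29^2·(≡7), b=29^6·(≡25) mod 29; (7|29)=+1, (25|29)=+1; (−1)^{2·6·14}·(+1)^6·(+1)^2 = +1.
v=17: a=17^0·(≡9), b=17^-1·(≡9) mod 17; (9|17)=+1, (9|17)=+1; (−1)^{0·-1·8}·(+1)^-1·(+1)^0 = +1.
v=∞: -1443 < 0 and 466089 > 0  ⇒  (a,b)_∞ = +1.
v=19: a=19^0·(≡5), b=19^1·(≡8) mod 19; (5|19)=+1, (8|19)=-1; (−1)^{0·1·9}·(+1)^1·(-1)^0 = +1.
v=2: v_2(a)=-2, v_2(b)=0; units ≡ 5, 1 (mod 8); ε·ε+αω+βω = 0·0+-2·0+0·1 ≡ 0  ⇒  (a,b)_2 = +1.
v=11: a=11^-2·(≡4), b=11^-6·(≡2) mod 11; (4|11)=+1, (2|11)=-1; (−1)^{-2·-6·5}·(+1)^-6·(-1)^-2 = +1.
v=7: a=7^0·(≡5), b=7^2·(≡2) mod 7; (5|7)=-1, (2|7)=+1; (−1)^{0·2·3}·(-1)^2·(+1)^0 = +1.
v=13: a=13^3·(≡11), b=13^7·(≡1) mod 13; (11|13)=-1, (1|13)=+1; (−1)^{3·7·6}·(-1)^7·(+1)^3 = -1.
(-1443, 466089 / ℚ) ramifies at {3, 13}: a division algebra.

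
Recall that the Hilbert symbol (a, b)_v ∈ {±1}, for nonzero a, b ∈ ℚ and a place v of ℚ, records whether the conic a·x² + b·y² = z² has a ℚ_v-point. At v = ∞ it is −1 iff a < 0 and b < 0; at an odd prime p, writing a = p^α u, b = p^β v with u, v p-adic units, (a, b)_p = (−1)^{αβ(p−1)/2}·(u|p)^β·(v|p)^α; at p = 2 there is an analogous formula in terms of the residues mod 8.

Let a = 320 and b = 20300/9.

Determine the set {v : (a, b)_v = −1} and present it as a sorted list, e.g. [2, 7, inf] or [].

[5, 7]

(a, b) ≡ (5, 203) mod (ℚ^×)²; places V = {2, 3, 5, 7, 29, ∞}.
(a,b)_7: α=0, u≡5; β=1, v≡1 (mod 7); (5|7)=-1, (1|7)=+1; sign (−1)^0·-1^1·+1^0 = -1.
(a,b)_2: α=6, β=2; u≡5, v≡3 (mod 8); ε(u)ε(v)=0·1, αω(v)=6·1, βω(u)=2·1; sum ≡ 0  ⇒  +1.
(a,b)_29: α=0, u≡1; β=1, v≡23 (mod 29); (1|29)=+1, (23|29)=+1; sign (−1)^0·+1^1·+1^0 = +1.
(a,b)_∞: sgn(5)=+, sgn(203)=+, so +1.
(a,b)_3: α=0, u≡2; β=-2, v≡2 (mod 3); (2|3)=-1, (2|3)=-1; sign (−1)^0·-1^-2·-1^0 = +1.
(a,b)_5: α=1, u≡4; β=2, v≡3 (mod 5); (4|5)=+1, (3|5)=-1; sign (−1)^0·+1^2·-1^1 = -1.
(5, 203 / ℚ) ramifies at {5, 7}: a division algebra.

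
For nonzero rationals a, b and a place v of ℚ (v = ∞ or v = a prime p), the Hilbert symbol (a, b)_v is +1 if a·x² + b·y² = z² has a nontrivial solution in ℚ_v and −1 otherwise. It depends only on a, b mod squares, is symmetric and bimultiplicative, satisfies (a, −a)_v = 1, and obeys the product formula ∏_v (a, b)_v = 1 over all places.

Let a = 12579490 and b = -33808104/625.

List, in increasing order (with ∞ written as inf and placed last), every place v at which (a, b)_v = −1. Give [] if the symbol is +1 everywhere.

[2, 7, 11, 17]

(a, b) ≡ (13090, -11594) mod (ℚ^×)²; places V = {2, 3, 5, 7, 11, 17, 31, ∞}.
(a,b)_5: α=1, u≡3; β=-4, v≡1 (mod 5); (3|5)=-1, (1|5)=+1; sign (−1)^0·-1^-4·+1^1 = +1.
(a,b)_31: α=2, u≡8; β=1, v≡24 (mod 31); (8|31)=+1, (24|31)=-1; sign (−1)^0·+1^1·-1^2 = +1.
(a,b)_2: α=1, β=3; u≡1, v≡3 (mod 8); ε(u)ε(v)=0·1, αω(v)=1·1, βω(u)=3·0; sum ≡ 1  ⇒  -1.
(a,b)_∞: sgn(13090)=+, sgn(-11594)=−, so +1.
(a,b)_7: α=1, u≡2; β=0, v≡3 (mod 7); (2|7)=+1, (3|7)=-1; sign (−1)^0·+1^0·-1^1 = -1.
(a,b)_3: α=0, u≡1; β=6, v≡1 (mod 3); (1|3)=+1, (1|3)=+1; sign (−1)^0·+1^6·+1^0 = +1.
(a,b)_17: α=1, u≡11; β=1, v≡13 (mod 17); (11|17)=-1, (13|17)=+1; sign (−1)^0·-1^1·+1^1 = -1.
(a,b)_11: α=1, u≡8; β=1, v≡10 (mod 11); (8|11)=-1, (10|11)=-1; sign (−1)^1·-1^1·-1^1 = -1.
(13090, -11594 / ℚ) ramifies at {2, 7, 11, 17}: a division algebra.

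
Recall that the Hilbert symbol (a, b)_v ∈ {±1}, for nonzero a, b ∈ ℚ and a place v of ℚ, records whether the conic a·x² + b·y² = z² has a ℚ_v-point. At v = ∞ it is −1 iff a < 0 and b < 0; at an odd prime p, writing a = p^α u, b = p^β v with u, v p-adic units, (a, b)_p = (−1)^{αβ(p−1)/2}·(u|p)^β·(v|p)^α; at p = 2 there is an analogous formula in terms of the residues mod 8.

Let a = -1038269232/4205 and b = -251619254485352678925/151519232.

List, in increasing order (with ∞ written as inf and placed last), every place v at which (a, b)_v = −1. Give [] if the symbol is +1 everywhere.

[3, 11, 13, inf]

(a, b) ≡ (-15015, -154) mod (ℚ^×)²; places V = {2, 3, 5, 7, 11, 13, 17, 29, ∞}.
(a,b)_29: α=-2, u≡4; β=0, v≡7 (mod 29); (4|29)=+1, (7|29)=+1; sign (−1)^0·+1^0·+1^-2 = +1.
(a,b)_17: α=0, u≡15; β=-2, v≡16 (mod 17); (15|17)=+1, (16|17)=+1; sign (−1)^0·+1^-2·+1^0 = +1.
(a,b)_11: α=1, u≡2; β=3, v≡7 (mod 11); (2|11)=-1, (7|11)=-1; sign (−1)^1·-1^3·-1^1 = -1.
(a,b)_7: α=5, u≡4; β=9, v≡5 (mod 7); (4|7)=+1, (5|7)=-1; sign (−1)^1·+1^9·-1^5 = +1.
(a,b)_∞: sgn(-15015)=−, sgn(-154)=−, so -1.
(a,b)_5: α=-1, u≡3; β=2, v≡4 (mod 5); (3|5)=-1, (4|5)=+1; sign (−1)^0·-1^2·+1^-1 = +1.
(a,b)_2: α=4, β=-19; u≡1, v≡3 (mod 8); ε(u)ε(v)=0·1, αω(v)=4·1, βω(u)=-19·0; sum ≡ 0  ⇒  +1.
(a,b)_13: α=1, u≡11; β=4, v≡5 (mod 13); (11|13)=-1, (5|13)=-1; sign (−1)^0·-1^4·-1^1 = -1.
(a,b)_3: α=3, u≡2; β=8, v≡2 (mod 3); (2|3)=-1, (2|3)=-1; sign (−1)^0·-1^8·-1^3 = -1.
Ram(-15015, -154) = {3, 11, 13, ∞}; no ℚ_3-point on the conic.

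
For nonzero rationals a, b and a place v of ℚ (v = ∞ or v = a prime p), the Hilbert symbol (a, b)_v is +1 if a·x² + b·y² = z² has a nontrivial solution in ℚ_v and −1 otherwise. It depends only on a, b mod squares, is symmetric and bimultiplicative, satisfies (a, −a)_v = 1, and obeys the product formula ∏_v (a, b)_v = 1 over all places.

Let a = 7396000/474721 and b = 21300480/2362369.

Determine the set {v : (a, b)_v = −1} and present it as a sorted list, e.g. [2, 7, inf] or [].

(a, b) ≡ (10, 5) mod (ℚ^×)²; places V = {2, 3, 5, 13, 29, 43, 53, ∞}.
(a,b)_29: α=0, u≡21; β=-2, v≡5 (mod 29); (21|29)=-1, (5|29)=+1; sign (−1)^0·-1^-2·+1^0 = +1.
(a,b)_2: α=5, β=8; u≡5, v≡5 (mod 8); ε(u)ε(v)=0·0, αω(v)=5·1, βω(u)=8·1; sum ≡ 1  ⇒  -1.
(a,b)_5: α=3, u≡3; β=1, v≡4 (mod 5); (3|5)=-1, (4|5)=+1; sign (−1)^0·-1^1·+1^3 = -1.
(a,b)_∞: sgn(10)=+, sgn(5)=+, so +1.
(a,b)_53: α=-2, u≡38; β=-2, v≡39 (mod 53); (38|53)=+1, (39|53)=-1; sign (−1)^0·+1^-2·-1^-2 = +1.
(a,b)_3: α=0, u≡1; β=2, v≡2 (mod 3); (1|3)=+1, (2|3)=-1; sign (−1)^0·+1^2·-1^0 = +1.
(a,b)_43: α=2, u≡1; β=2, v≡22 (mod 43); (1|43)=+1, (22|43)=-1; sign (−1)^0·+1^2·-1^2 = +1.
(a,b)_13: α=-2, u≡1; β=0, v≡5 (mod 13); (1|13)=+1, (5|13)=-1; sign (−1)^0·+1^0·-1^-2 = +1.
Ram(10, 5) = {2, 5}; no ℚ_2-point on the conic.

[2, 5]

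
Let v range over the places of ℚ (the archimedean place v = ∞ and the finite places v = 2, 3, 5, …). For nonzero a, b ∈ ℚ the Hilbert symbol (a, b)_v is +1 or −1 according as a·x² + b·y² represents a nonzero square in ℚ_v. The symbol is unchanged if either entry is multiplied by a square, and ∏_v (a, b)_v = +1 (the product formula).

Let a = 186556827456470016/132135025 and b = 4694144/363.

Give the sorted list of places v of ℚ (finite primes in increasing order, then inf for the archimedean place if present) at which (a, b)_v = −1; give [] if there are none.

[2, 13]

Mod squares: a ≡ 39, b ≡ 1302. Check v ∈ {∞, 2, 3, 5, 7, 11, 13, 19, 29, 31}.
v=19: a=19^-2·(≡7), b=19^0·(≡2) mod 19; (7|19)=+1, (2|19)=-1; (−1)^{-2·0·9}·(+1)^0·(-1)^-2 = +1.
v=3: a=3^5·(≡1), b=3^-1·(≡2) mod 3; (1|3)=+1, (2|3)=-1; (−1)^{5·-1·1}·(+1)^-1·(-1)^5 = +1.
v=29: a=29^2·(≡18), b=29^0·(≡2) mod 29; (18|29)=-1, (2|29)=-1; (−1)^{2·0·14}·(-1)^0·(-1)^2 = +1.
v=2: v_2(a)=10, v_2(b)=7; units ≡ 7, 3 (mod 8); ε·ε+αω+βω = 1·1+10·1+7·0 ≡ 1  ⇒  (a,b)_2 = -1.
v=13: a=13^5·(≡4), b=13^2·(≡5) mod 13; (4|13)=+1, (5|13)=-1; (−1)^{5·2·6}·(+1)^2·(-1)^5 = -1.
v=31: a=31^0·(≡5), b=31^1·(≡15) mod 31; (5|31)=+1, (15|31)=-1; (−1)^{0·1·15}·(+1)^1·(-1)^0 = +1.
v=7: a=7^4·(≡4), b=7^1·(≡1) mod 7; (4|7)=+1, (1|7)=+1; (−1)^{4·1·3}·(+1)^1·(+1)^4 = +1.
v=11: a=11^-4·(≡8), b=11^-2·(≡5) mod 11; (8|11)=-1, (5|11)=+1; (−1)^{-4·-2·5}·(-1)^-2·(+1)^-4 = +1.
v=5: a=5^-2·(≡1), b=5^0·(≡3) mod 5; (1|5)=+1, (3|5)=-1; (−1)^{-2·0·2}·(+1)^0·(-1)^-2 = +1.
v=∞: 39 > 0 and 1302 > 0  ⇒  (a,b)_∞ = +1.
(39, 1302 / ℚ) ramifies at {2, 13}: a division algebra.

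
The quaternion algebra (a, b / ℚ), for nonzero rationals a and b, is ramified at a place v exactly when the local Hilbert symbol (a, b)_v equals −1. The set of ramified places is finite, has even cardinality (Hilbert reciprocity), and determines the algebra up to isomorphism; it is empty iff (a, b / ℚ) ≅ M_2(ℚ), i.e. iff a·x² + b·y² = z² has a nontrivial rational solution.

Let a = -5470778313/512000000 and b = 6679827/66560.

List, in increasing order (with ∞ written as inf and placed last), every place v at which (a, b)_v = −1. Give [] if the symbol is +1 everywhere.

Mod squares: a ≡ -34034, b ≡ 12155. Check v ∈ {∞, 2, 3, 5, 7, 11, 13, 17}.
v=13: a=13^1·(≡7), b=13^-1·(≡1) mod 13; (7|13)=-1, (1|13)=+1; (−1)^{1·-1·6}·(-1)^-1·(+1)^1 = -1.
v=11: a=11^1·(≡2), b=11^1·(≡9) mod 11; (2|11)=-1, (9|11)=+1; (−1)^{1·1·5}·(-1)^1·(+1)^1 = +1.
v=3: a=3^8·(≡1), b=3^6·(≡2) mod 3; (1|3)=+1, (2|3)=-1; (−1)^{8·6·1}·(+1)^6·(-1)^8 = +1.
v=2: v_2(a)=-15, v_2(b)=-10; units ≡ 7, 3 (mod 8); ε·ε+αω+βω = 1·1+-15·1+-10·0 ≡ 0  ⇒  (a,b)_2 = +1.
v=17: a=17^1·(≡4), b=17^1·(≡2) mod 17; (4|17)=+1, (2|17)=+1; (−1)^{1·1·8}·(+1)^1·(+1)^1 = +1.
v=7: a=7^3·(≡3), b=7^2·(≡3) mod 7; (3|7)=-1, (3|7)=-1; (−1)^{3·2·3}·(-1)^2·(-1)^3 = -1.
v=5: a=5^-6·(≡4), b=5^-1·(≡1) mod 5; (4|5)=+1, (1|5)=+1; (−1)^{-6·-1·2}·(+1)^-1·(+1)^-6 = +1.
v=∞: -34034 < 0 and 12155 > 0  ⇒  (a,b)_∞ = +1.
|Ram(-34034, 12155)| = 2, even; anisotropic at {7, 13}.

[7, 13]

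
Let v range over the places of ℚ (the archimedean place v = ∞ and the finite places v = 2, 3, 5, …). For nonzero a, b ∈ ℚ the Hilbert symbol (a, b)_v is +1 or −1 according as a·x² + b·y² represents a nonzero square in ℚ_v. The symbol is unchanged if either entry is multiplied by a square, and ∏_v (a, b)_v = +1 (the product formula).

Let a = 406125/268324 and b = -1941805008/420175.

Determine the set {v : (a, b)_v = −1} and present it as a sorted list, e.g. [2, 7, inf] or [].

(a, b) ≡ (5, -51051) mod (ℚ^×)²; places V = {2, 3, 5, 7, 11, 13, 17, 19, 37, 43, ∞}.
(a,b)_∞: sgn(5)=+, sgn(-51051)=−, so +1.
(a,b)_19: α=2, u≡7; β=0, v≡3 (mod 19); (7|19)=+1, (3|19)=-1; sign (−1)^0·+1^0·-1^2 = +1.
(a,b)_11: α=0, u≡5; β=1, v≡1 (mod 11); (5|11)=+1, (1|11)=+1; sign (−1)^0·+1^1·+1^0 = +1.
(a,b)_3: α=2, u≡2; β=3, v≡2 (mod 3); (2|3)=-1, (2|3)=-1; sign (−1)^0·-1^3·-1^2 = -1.
(a,b)_17: α=0, u≡14; β=1, v≡3 (mod 17); (14|17)=-1, (3|17)=-1; sign (−1)^0·-1^1·-1^0 = -1.
(a,b)_5: α=3, u≡1; β=-2, v≡1 (mod 5); (1|5)=+1, (1|5)=+1; sign (−1)^0·+1^-2·+1^3 = +1.
(a,b)_7: α=-2, u≡3; β=-5, v≡1 (mod 7); (3|7)=-1, (1|7)=+1; sign (−1)^0·-1^-5·+1^-2 = -1.
(a,b)_43: α=0, u≡19; β=2, v≡37 (mod 43); (19|43)=-1, (37|43)=-1; sign (−1)^0·-1^2·-1^0 = +1.
(a,b)_13: α=0, u≡11; β=1, v≡10 (mod 13); (11|13)=-1, (10|13)=+1; sign (−1)^0·-1^1·+1^0 = -1.
(a,b)_2: α=-2, β=4; u≡5, v≡5 (mod 8); ε(u)ε(v)=0·0, αω(v)=-2·1, βω(u)=4·1; sum ≡ 0  ⇒  +1.
(a,b)_37: α=-2, u≡18; β=0, v≡7 (mod 37); (18|37)=-1, (7|37)=+1; sign (−1)^0·-1^0·+1^-2 = +1.
|Ram(5, -51051)| = 4, even; anisotropic at {3, 7, 13, 17}.

[3, 7, 13, 17]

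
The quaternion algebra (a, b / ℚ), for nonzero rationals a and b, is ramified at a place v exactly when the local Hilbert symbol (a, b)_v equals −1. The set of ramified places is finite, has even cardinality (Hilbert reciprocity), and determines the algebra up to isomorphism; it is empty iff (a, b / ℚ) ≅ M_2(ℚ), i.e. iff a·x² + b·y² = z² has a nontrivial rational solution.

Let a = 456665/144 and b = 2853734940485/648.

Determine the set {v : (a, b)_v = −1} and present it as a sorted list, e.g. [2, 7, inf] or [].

Mod squares: a ≡ 1265, b ≡ 965770. Check v ∈ {∞, 2, 3, 5, 11, 13, 17, 19, 23}.
v=2: v_2(a)=-4, v_2(b)=-3; units ≡ 1, 5 (mod 8); ε·ε+αω+βω = 0·0+-4·1+-3·0 ≡ 0  ⇒  (a,b)_2 = +1.
v=3: a=3^-2·(≡2), b=3^-4·(≡1) mod 3; (2|3)=-1, (1|3)=+1; (−1)^{-2·-4·1}·(-1)^-4·(+1)^-2 = +1.
v=5: a=5^1·(≡2), b=5^1·(≡4) mod 5; (2|5)=-1, (4|5)=+1; (−1)^{1·1·2}·(-1)^1·(+1)^1 = -1.
v=19: a=19^2·(≡1), b=19^1·(≡6) mod 19; (1|19)=+1, (6|19)=+1; (−1)^{2·1·9}·(+1)^1·(+1)^2 = +1.
v=∞: 1265 > 0 and 965770 > 0  ⇒  (a,b)_∞ = +1.
v=13: a=13^0·(≡1), b=13^3·(≡2) mod 13; (1|13)=+1, (2|13)=-1; (−1)^{0·3·6}·(+1)^3·(-1)^0 = +1.
v=11: a=11^1·(≡1), b=11^2·(≡4) mod 11; (1|11)=+1, (4|11)=+1; (−1)^{1·2·5}·(+1)^2·(+1)^1 = +1.
v=23: a=23^1·(≡1), b=23^1·(≡20) mod 23; (1|23)=+1, (20|23)=-1; (−1)^{1·1·11}·(+1)^1·(-1)^1 = +1.
v=17: a=17^0·(≡12), b=17^3·(≡2) mod 17; (12|17)=-1, (2|17)=+1; (−1)^{0·3·8}·(-1)^3·(+1)^0 = -1.
(1265, 965770 / ℚ) ramifies at {5, 17}: a division algebra.

[5, 17]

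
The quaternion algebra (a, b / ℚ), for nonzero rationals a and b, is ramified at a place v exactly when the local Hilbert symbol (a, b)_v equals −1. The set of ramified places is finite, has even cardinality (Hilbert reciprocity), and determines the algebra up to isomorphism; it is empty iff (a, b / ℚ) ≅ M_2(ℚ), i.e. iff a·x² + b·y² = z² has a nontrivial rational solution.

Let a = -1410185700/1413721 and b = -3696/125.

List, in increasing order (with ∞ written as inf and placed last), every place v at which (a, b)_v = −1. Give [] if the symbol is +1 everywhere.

(a, b) ≡ (-3553, -1155) mod (ℚ^×)²; places V = {2, 3, 5, 7, 11, 17, 19, 29, 41, ∞}.
(a,b)_29: α=-2, u≡3; β=0, v≡5 (mod 29); (3|29)=-1, (5|29)=+1; sign (−1)^0·-1^0·+1^-2 = +1.
(a,b)_∞: sgn(-3553)=−, sgn(-1155)=−, so -1.
(a,b)_3: α=4, u≡2; β=1, v≡2 (mod 3); (2|3)=-1, (2|3)=-1; sign (−1)^0·-1^1·-1^4 = -1.
(a,b)_5: α=2, u≡2; β=-3, v≡4 (mod 5); (2|5)=-1, (4|5)=+1; sign (−1)^0·-1^-3·+1^2 = -1.
(a,b)_11: α=1, u≡8; β=1, v≡4 (mod 11); (8|11)=-1, (4|11)=+1; sign (−1)^1·-1^1·+1^1 = +1.
(a,b)_19: α=1, u≡12; β=0, v≡6 (mod 19); (12|19)=-1, (6|19)=+1; sign (−1)^0·-1^0·+1^1 = +1.
(a,b)_7: α=2, u≡3; β=1, v≡3 (mod 7); (3|7)=-1, (3|7)=-1; sign (−1)^0·-1^1·-1^2 = -1.
(a,b)_2: α=2, β=4; u≡7, v≡5 (mod 8); ε(u)ε(v)=1·0, αω(v)=2·1, βω(u)=4·0; sum ≡ 0  ⇒  +1.
(a,b)_41: α=-2, u≡27; β=0, v≡38 (mod 41); (27|41)=-1, (38|41)=-1; sign (−1)^0·-1^0·-1^-2 = +1.
(a,b)_17: α=1, u≡12; β=0, v≡13 (mod 17); (12|17)=-1, (13|17)=+1; sign (−1)^0·-1^0·+1^1 = +1.
|Ram(-3553, -1155)| = 4, even; anisotropic at {3, 5, 7, ∞}.

[3, 5, 7, inf]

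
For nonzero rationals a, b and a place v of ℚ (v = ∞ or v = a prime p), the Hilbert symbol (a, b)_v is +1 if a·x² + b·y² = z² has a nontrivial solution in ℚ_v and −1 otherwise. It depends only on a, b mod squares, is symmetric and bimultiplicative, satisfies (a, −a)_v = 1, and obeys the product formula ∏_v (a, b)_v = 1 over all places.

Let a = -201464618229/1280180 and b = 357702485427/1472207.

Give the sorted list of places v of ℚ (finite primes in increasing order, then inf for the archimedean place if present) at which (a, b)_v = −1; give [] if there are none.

(a, b) ≡ (-145, 69) mod (ℚ^×)²; places V = {2, 3, 5, 7, 11, 23, 29, ∞}.
(a,b)_3: α=10, u≡2; β=11, v≡2 (mod 3); (2|3)=-1, (2|3)=-1; sign (−1)^0·-1^11·-1^10 = -1.
(a,b)_5: α=-1, u≡1; β=0, v≡1 (mod 5); (1|5)=+1, (1|5)=+1; sign (−1)^0·+1^0·+1^-1 = +1.
(a,b)_29: α=1, u≡5; β=2, v≡17 (mod 29); (5|29)=+1, (17|29)=-1; sign (−1)^0·+1^2·-1^1 = -1.
(a,b)_23: α=-2, u≡3; β=-3, v≡8 (mod 23); (3|23)=+1, (8|23)=+1; sign (−1)^0·+1^-3·+1^-2 = +1.
(a,b)_2: α=-2, β=0; u≡7, v≡5 (mod 8); ε(u)ε(v)=1·0, αω(v)=-2·1, βω(u)=0·0; sum ≡ 0  ⇒  +1.
(a,b)_11: α=-2, u≡3; β=-2, v≡1 (mod 11); (3|11)=+1, (1|11)=+1; sign (−1)^0·+1^-2·+1^-2 = +1.
(a,b)_7: α=6, u≡4; β=4, v≡6 (mod 7); (4|7)=+1, (6|7)=-1; sign (−1)^0·+1^4·-1^6 = +1.
(a,b)_∞: sgn(-145)=−, sgn(69)=+, so +1.
|Ram(-145, 69)| = 2, even; anisotropic at {3, 29}.

[3, 29]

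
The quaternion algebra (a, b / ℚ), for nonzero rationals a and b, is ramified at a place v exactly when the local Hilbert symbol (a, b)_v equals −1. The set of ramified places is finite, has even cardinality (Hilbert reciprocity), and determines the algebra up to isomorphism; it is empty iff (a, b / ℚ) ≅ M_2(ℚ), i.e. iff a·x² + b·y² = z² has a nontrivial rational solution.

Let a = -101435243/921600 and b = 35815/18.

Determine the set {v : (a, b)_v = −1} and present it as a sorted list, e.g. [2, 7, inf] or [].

Mod squares: a ≡ -7163, b ≡ 71630. Check v ∈ {∞, 2, 3, 5, 7, 13, 17, 19, 29}.
v=13: a=13^1·(≡8), b=13^1·(≡5) mod 13; (8|13)=-1, (5|13)=-1; (−1)^{1·1·6}·(-1)^1·(-1)^1 = +1.
v=5: a=5^-2·(≡3), b=5^1·(≡1) mod 5; (3|5)=-1, (1|5)=+1; (−1)^{-2·1·2}·(-1)^1·(+1)^-2 = -1.
v=19: a=19^1·(≡15), b=19^1·(≡15) mod 19; (15|19)=-1, (15|19)=-1; (−1)^{1·1·9}·(-1)^1·(-1)^1 = -1.
v=17: a=17^2·(≡14), b=17^0·(≡13) mod 17; (14|17)=-1, (13|17)=+1; (−1)^{2·0·8}·(-1)^0·(+1)^2 = +1.
v=3: a=3^-2·(≡1), b=3^-2·(≡2) mod 3; (1|3)=+1, (2|3)=-1; (−1)^{-2·-2·1}·(+1)^-2·(-1)^-2 = +1.
v=29: a=29^1·(≡14), b=29^1·(≡9) mod 29; (14|29)=-1, (9|29)=+1; (−1)^{1·1·14}·(-1)^1·(+1)^1 = -1.
v=∞: -7163 < 0 and 71630 > 0  ⇒  (a,b)_∞ = +1.
v=7: a=7^2·(≡3), b=7^0·(≡6) mod 7; (3|7)=-1, (6|7)=-1; (−1)^{2·0·3}·(-1)^0·(-1)^2 = +1.
v=2: v_2(a)=-12, v_2(b)=-1; units ≡ 5, 7 (mod 8); ε·ε+αω+βω = 0·1+-12·0+-1·1 ≡ 1  ⇒  (a,b)_2 = -1.
Ram(-7163, 71630) = {2, 5, 19, 29}; no ℚ_2-point on the conic.

[2, 5, 19, 29]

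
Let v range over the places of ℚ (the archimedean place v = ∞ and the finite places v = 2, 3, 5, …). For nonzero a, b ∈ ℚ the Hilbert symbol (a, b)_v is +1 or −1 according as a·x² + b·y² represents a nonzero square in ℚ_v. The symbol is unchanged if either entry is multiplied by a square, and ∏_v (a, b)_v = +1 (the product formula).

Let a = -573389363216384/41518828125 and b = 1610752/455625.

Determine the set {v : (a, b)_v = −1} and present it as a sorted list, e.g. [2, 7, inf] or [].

(a, b) ≡ (-1105, 13) mod (ℚ^×)²; places V = {2, 3, 5, 11, 13, 17, ∞}.
(a,b)_2: α=20, β=10; u≡7, v≡5 (mod 8); ε(u)ε(v)=1·0, αω(v)=20·1, βω(u)=10·0; sum ≡ 0  ⇒  +1.
(a,b)_17: α=1, u≡14; β=0, v≡13 (mod 17); (14|17)=-1, (13|17)=+1; sign (−1)^0·-1^0·+1^1 = +1.
(a,b)_11: α=4, u≡8; β=2, v≡7 (mod 11); (8|11)=-1, (7|11)=-1; sign (−1)^0·-1^2·-1^4 = +1.
(a,b)_3: α=-12, u≡2; β=-6, v≡1 (mod 3); (2|3)=-1, (1|3)=+1; sign (−1)^0·-1^-6·+1^-12 = +1.
(a,b)_∞: sgn(-1105)=−, sgn(13)=+, so +1.
(a,b)_5: α=-7, u≡1; β=-4, v≡3 (mod 5); (1|5)=+1, (3|5)=-1; sign (−1)^0·+1^-4·-1^-7 = -1.
(a,b)_13: α=3, u≡6; β=1, v≡1 (mod 13); (6|13)=-1, (1|13)=+1; sign (−1)^0·-1^1·+1^3 = -1.
|Ram(-1105, 13)| = 2, even; anisotropic at {5, 13}.

[5, 13]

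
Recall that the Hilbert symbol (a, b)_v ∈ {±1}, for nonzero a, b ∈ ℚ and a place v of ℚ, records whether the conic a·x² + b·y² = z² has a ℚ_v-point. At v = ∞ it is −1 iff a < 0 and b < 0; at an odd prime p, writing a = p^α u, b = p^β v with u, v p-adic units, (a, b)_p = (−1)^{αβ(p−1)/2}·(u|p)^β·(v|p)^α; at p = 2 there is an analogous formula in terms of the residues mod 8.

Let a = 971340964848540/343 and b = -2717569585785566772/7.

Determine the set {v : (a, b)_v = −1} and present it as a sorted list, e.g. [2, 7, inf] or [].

(a, b) ≡ (23345, -1659931) mod (ℚ^×)²; places V = {2, 3, 5, 7, 11, 13, 17, 23, 29, 37, ∞}.
(a,b)_37: α=2, u≡32; β=3, v≡18 (mod 37); (32|37)=-1, (18|37)=-1; sign (−1)^0·-1^3·-1^2 = -1.
(a,b)_13: α=2, u≡9; β=3, v≡3 (mod 13); (9|13)=+1, (3|13)=+1; sign (−1)^0·+1^3·+1^2 = +1.
(a,b)_7: α=-3, u≡6; β=-1, v≡6 (mod 7); (6|7)=-1, (6|7)=-1; sign (−1)^1·-1^-1·-1^-3 = -1.
(a,b)_11: α=2, u≡4; β=0, v≡10 (mod 11); (4|11)=+1, (10|11)=-1; sign (−1)^0·+1^0·-1^2 = +1.
(a,b)_17: α=2, u≡15; β=3, v≡11 (mod 17); (15|17)=+1, (11|17)=-1; sign (−1)^0·+1^3·-1^2 = +1.
(a,b)_∞: sgn(23345)=+, sgn(-1659931)=−, so +1.
(a,b)_3: α=2, u≡2; β=4, v≡2 (mod 3); (2|3)=-1, (2|3)=-1; sign (−1)^0·-1^4·-1^2 = +1.
(a,b)_23: α=1, u≡18; β=2, v≡8 (mod 23); (18|23)=+1, (8|23)=+1; sign (−1)^0·+1^2·+1^1 = +1.
(a,b)_2: α=2, β=2; u≡1, v≡5 (mod 8); ε(u)ε(v)=0·0, αω(v)=2·1, βω(u)=2·0; sum ≡ 0  ⇒  +1.
(a,b)_29: α=1, u≡7; β=1, v≡5 (mod 29); (7|29)=+1, (5|29)=+1; sign (−1)^0·+1^1·+1^1 = +1.
(a,b)_5: α=1, u≡1; β=0, v≡4 (mod 5); (1|5)=+1, (4|5)=+1; sign (−1)^0·+1^0·+1^1 = +1.
(23345, -1659931 / ℚ) ramifies at {7, 37}: a division algebra.

[7, 37]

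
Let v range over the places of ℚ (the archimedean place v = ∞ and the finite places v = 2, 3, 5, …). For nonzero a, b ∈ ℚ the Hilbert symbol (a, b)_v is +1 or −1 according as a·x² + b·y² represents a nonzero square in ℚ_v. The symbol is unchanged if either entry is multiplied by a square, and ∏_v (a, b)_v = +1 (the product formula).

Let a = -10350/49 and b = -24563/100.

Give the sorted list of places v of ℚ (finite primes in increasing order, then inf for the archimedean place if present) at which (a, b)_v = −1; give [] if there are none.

[2, 7, 29, inf]

(a, b) ≡ (-46, -203) mod (ℚ^×)²; places V = {2, 3, 5, 7, 11, 23, 29, ∞}.
(a,b)_3: α=2, u≡2; β=0, v≡1 (mod 3); (2|3)=-1, (1|3)=+1; sign (−1)^0·-1^0·+1^2 = +1.
(a,b)_5: α=2, u≡4; β=-2, v≡3 (mod 5); (4|5)=+1, (3|5)=-1; sign (−1)^0·+1^-2·-1^2 = +1.
(a,b)_11: α=0, u≡9; β=2, v≡6 (mod 11); (9|11)=+1, (6|11)=-1; sign (−1)^0·+1^2·-1^0 = +1.
(a,b)_23: α=1, u≡11; β=0, v≡3 (mod 23); (11|23)=-1, (3|23)=+1; sign (−1)^0·-1^0·+1^1 = +1.
(a,b)_2: α=1, β=-2; u≡1, v≡5 (mod 8); ε(u)ε(v)=0·0, αω(v)=1·1, βω(u)=-2·0; sum ≡ 1  ⇒  -1.
(a,b)_7: α=-2, u≡3; β=1, v≡6 (mod 7); (3|7)=-1, (6|7)=-1; sign (−1)^0·-1^1·-1^-2 = -1.
(a,b)_∞: sgn(-46)=−, sgn(-203)=−, so -1.
(a,b)_29: α=0, u≡19; β=1, v≡4 (mod 29); (19|29)=-1, (4|29)=+1; sign (−1)^0·-1^1·+1^0 = -1.
Ram(-46, -203) = {2, 7, 29, ∞}; no ℚ_2-point on the conic.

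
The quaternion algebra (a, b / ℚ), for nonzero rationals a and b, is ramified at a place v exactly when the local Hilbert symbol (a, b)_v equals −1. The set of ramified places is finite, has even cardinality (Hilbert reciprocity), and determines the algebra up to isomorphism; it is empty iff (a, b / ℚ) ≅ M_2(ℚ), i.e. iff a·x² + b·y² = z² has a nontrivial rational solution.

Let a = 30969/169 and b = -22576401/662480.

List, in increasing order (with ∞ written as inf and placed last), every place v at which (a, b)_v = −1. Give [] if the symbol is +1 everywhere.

[3, 37]

Mod squares: a ≡ 3441, b ≡ -17205. Check v ∈ {∞, 2, 3, 5, 7, 13, 31, 37}.
v=2: v_2(a)=0, v_2(b)=-4; units ≡ 1, 3 (mod 8); ε·ε+αω+βω = 0·1+0·1+-4·0 ≡ 0  ⇒  (a,b)_2 = +1.
v=3: a=3^3·(≡1), b=3^9·(≡1) mod 3; (1|3)=+1, (1|3)=+1; (−1)^{3·9·1}·(+1)^9·(+1)^3 = -1.
v=∞: 3441 > 0 and -17205 < 0  ⇒  (a,b)_∞ = +1.
v=37: a=37^1·(≡24), b=37^1·(≡16) mod 37; (24|37)=-1, (16|37)=+1; (−1)^{1·1·18}·(-1)^1·(+1)^1 = -1.
v=7: a=7^0·(≡1), b=7^-2·(≡2) mod 7; (1|7)=+1, (2|7)=+1; (−1)^{0·-2·3}·(+1)^-2·(+1)^0 = +1.
v=5: a=5^0·(≡1), b=5^-1·(≡4) mod 5; (1|5)=+1, (4|5)=+1; (−1)^{0·-1·2}·(+1)^-1·(+1)^0 = +1.
v=13: a=13^-2·(≡3), b=13^-2·(≡7) mod 13; (3|13)=+1, (7|13)=-1; (−1)^{-2·-2·6}·(+1)^-2·(-1)^-2 = +1.
v=31: a=31^1·(≡16), b=31^1·(≡26) mod 31; (16|31)=+1, (26|31)=-1; (−1)^{1·1·15}·(+1)^1·(-1)^1 = +1.
(3441, -17205 / ℚ) ramifies at {3, 37}: a division algebra.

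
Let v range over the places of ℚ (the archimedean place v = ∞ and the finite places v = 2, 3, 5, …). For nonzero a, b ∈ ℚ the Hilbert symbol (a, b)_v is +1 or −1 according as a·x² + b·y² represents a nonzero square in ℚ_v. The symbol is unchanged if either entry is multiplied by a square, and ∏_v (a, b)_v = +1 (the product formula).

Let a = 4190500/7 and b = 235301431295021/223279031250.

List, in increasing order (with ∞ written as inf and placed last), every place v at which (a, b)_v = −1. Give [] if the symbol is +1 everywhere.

Mod squares: a ≡ 1015, b ≡ 442. Check v ∈ {∞, 2, 3, 5, 7, 11, 13, 17, 23, 29}.
v=2: v_2(a)=2, v_2(b)=-1; units ≡ 7, 5 (mod 8); ε·ε+αω+βω = 1·0+2·1+-1·0 ≡ 0  ⇒  (a,b)_2 = +1.
v=23: a=23^0·(≡12), b=23^2·(≡15) mod 23; (12|23)=+1, (15|23)=-1; (−1)^{0·2·11}·(+1)^2·(-1)^0 = +1.
v=13: a=13^0·(≡4), b=13^3·(≡11) mod 13; (4|13)=+1, (11|13)=-1; (−1)^{0·3·6}·(+1)^3·(-1)^0 = +1.
v=3: a=3^0·(≡1), b=3^-10·(≡1) mod 3; (1|3)=+1, (1|3)=+1; (−1)^{0·-10·1}·(+1)^-10·(+1)^0 = +1.
v=29: a=29^1·(≡28), b=29^2·(≡16) mod 29; (28|29)=+1, (16|29)=+1; (−1)^{1·2·14}·(+1)^2·(+1)^1 = +1.
v=5: a=5^3·(≡2), b=5^-6·(≡2) mod 5; (2|5)=-1, (2|5)=-1; (−1)^{3·-6·2}·(-1)^-6·(-1)^3 = -1.
v=∞: 1015 > 0 and 442 > 0  ⇒  (a,b)_∞ = +1.
v=17: a=17^2·(≡12), b=17^3·(≡15) mod 17; (12|17)=-1, (15|17)=+1; (−1)^{2·3·8}·(-1)^3·(+1)^2 = -1.
v=7: a=7^-1·(≡6), b=7^2·(≡2) mod 7; (6|7)=-1, (2|7)=+1; (−1)^{-1·2·3}·(-1)^2·(+1)^-1 = +1.
v=11: a=11^0·(≡4), b=11^-2·(≡8) mod 11; (4|11)=+1, (8|11)=-1; (−1)^{0·-2·5}·(+1)^-2·(-1)^0 = +1.
|Ram(1015, 442)| = 2, even; anisotropic at {5, 17}.

[5, 17]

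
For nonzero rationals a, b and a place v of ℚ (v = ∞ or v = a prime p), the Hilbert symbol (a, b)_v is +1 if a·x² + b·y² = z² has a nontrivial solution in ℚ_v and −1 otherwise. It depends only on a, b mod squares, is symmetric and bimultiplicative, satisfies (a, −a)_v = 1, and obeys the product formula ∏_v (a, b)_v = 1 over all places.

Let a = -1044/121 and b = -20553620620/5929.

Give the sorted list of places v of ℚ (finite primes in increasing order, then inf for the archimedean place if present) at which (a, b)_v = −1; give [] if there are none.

[29, 37, 41, inf]

Mod squares: a ≡ -29, b ≡ -3056755. Check v ∈ {∞, 2, 3, 5, 7, 11, 13, 29, 31, 37, 41}.
v=13: a=13^0·(≡12), b=13^1·(≡1) mod 13; (12|13)=+1, (1|13)=+1; (−1)^{0·1·6}·(+1)^1·(+1)^0 = +1.
v=3: a=3^2·(≡1), b=3^0·(≡2) mod 3; (1|3)=+1, (2|3)=-1; (−1)^{2·0·1}·(+1)^0·(-1)^2 = +1.
v=5: a=5^0·(≡1), b=5^1·(≡4) mod 5; (1|5)=+1, (4|5)=+1; (−1)^{0·1·2}·(+1)^1·(+1)^0 = +1.
v=2: v_2(a)=2, v_2(b)=2; units ≡ 3, 5 (mod 8); ε·ε+αω+βω = 1·0+2·1+2·1 ≡ 0  ⇒  (a,b)_2 = +1.
v=∞: -29 < 0 and -3056755 < 0  ⇒  (a,b)_∞ = -1.
v=29: a=29^1·(≡16), b=29^0·(≡12) mod 29; (16|29)=+1, (12|29)=-1; (−1)^{1·0·14}·(+1)^0·(-1)^1 = -1.
v=31: a=31^0·(≡7), b=31^1·(≡21) mod 31; (7|31)=+1, (21|31)=-1; (−1)^{0·1·15}·(+1)^1·(-1)^0 = +1.
v=11: a=11^-2·(≡1), b=11^-2·(≡10) mod 11; (1|11)=+1, (10|11)=-1; (−1)^{-2·-2·5}·(+1)^-2·(-1)^-2 = +1.
v=37: a=37^0·(≡14), b=37^1·(≡18) mod 37; (14|37)=-1, (18|37)=-1; (−1)^{0·1·18}·(-1)^1·(-1)^0 = -1.
v=41: a=41^0·(≡30), b=41^3·(≡35) mod 41; (30|41)=-1, (35|41)=-1; (−1)^{0·3·20}·(-1)^3·(-1)^0 = -1.
v=7: a=7^0·(≡3), b=7^-2·(≡3) mod 7; (3|7)=-1, (3|7)=-1; (−1)^{0·-2·3}·(-1)^-2·(-1)^0 = +1.
|Ram(-29, -3056755)| = 4, even; anisotropic at {29, 37, 41, ∞}.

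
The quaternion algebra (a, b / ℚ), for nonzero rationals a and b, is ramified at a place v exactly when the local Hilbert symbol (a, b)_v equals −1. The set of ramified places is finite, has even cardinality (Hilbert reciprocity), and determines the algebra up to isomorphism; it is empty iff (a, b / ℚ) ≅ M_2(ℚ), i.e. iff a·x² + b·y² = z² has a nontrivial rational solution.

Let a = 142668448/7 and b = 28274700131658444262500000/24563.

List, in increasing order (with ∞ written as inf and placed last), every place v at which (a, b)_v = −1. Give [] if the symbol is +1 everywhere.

(a, b) ≡ (369334, 10710686) mod (ℚ^×)²; places V = {2, 3, 5, 7, 11, 13, 23, 29, 31, 37, ∞}.
(a,b)_23: α=1, u≡2; β=3, v≡13 (mod 23); (2|23)=+1, (13|23)=+1; sign (−1)^1·+1^3·+1^1 = -1.
(a,b)_31: α=1, u≡28; β=3, v≡15 (mod 31); (28|31)=+1, (15|31)=-1; sign (−1)^1·+1^3·-1^1 = +1.
(a,b)_2: α=5, β=5; u≡3, v≡7 (mod 8); ε(u)ε(v)=1·1, αω(v)=5·0, βω(u)=5·1; sum ≡ 0  ⇒  +1.
(a,b)_∞: sgn(369334)=+, sgn(10710686)=+, so +1.
(a,b)_7: α=-1, u≡6; β=-1, v≡6 (mod 7); (6|7)=-1, (6|7)=-1; sign (−1)^1·-1^-1·-1^-1 = -1.
(a,b)_13: α=2, u≡9; β=2, v≡12 (mod 13); (9|13)=+1, (12|13)=+1; sign (−1)^0·+1^2·+1^2 = +1.
(a,b)_11: α=0, u≡3; β=-2, v≡7 (mod 11); (3|11)=+1, (7|11)=-1; sign (−1)^0·+1^-2·-1^0 = +1.
(a,b)_5: α=0, u≡4; β=8, v≡4 (mod 5); (4|5)=+1, (4|5)=+1; sign (−1)^0·+1^8·+1^0 = +1.
(a,b)_29: α=0, u≡11; β=-1, v≡3 (mod 29); (11|29)=-1, (3|29)=-1; sign (−1)^0·-1^-1·-1^0 = -1.
(a,b)_37: α=1, u≡35; β=3, v≡4 (mod 37); (35|37)=-1, (4|37)=+1; sign (−1)^0·-1^3·+1^1 = -1.
(a,b)_3: α=0, u≡1; β=6, v≡2 (mod 3); (1|3)=+1, (2|3)=-1; sign (−1)^0·+1^6·-1^0 = +1.
|Ram(369334, 10710686)| = 4, even; anisotropic at {7, 23, 29, 37}.

[7, 23, 29, 37]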